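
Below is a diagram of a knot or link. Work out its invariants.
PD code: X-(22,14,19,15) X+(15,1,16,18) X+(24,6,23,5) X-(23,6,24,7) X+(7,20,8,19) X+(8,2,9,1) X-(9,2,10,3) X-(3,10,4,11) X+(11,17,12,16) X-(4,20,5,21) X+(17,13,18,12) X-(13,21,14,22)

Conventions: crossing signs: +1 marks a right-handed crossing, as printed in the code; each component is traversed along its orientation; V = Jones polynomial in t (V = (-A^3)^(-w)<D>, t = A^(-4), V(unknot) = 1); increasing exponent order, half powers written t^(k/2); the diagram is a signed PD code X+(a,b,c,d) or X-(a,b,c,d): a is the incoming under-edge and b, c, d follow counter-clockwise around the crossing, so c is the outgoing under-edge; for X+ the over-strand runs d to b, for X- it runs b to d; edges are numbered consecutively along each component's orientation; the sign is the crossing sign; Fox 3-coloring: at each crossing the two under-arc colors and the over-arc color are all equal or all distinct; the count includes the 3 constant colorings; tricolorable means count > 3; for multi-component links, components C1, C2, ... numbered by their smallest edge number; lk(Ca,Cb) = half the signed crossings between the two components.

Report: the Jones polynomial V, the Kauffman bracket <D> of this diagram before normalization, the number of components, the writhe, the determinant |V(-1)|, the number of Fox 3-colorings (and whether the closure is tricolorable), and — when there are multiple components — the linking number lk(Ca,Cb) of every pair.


V = t^-2 + t^-1 + 2 + t - t^4
<D> = -A^-16 + A^-4 + 2 + A^4 + A^8 (w = 0)
3 components over 12 crossings, w = 0
lk(C1,C2): -1
lk(C1,C3) = 0
linking number lk(C2,C3) = 0
27 Fox colorings among 3^12, |V(-1)| = 0: tricolorable
why: the span of V is 6, within the link bound 12 + 3 - 1


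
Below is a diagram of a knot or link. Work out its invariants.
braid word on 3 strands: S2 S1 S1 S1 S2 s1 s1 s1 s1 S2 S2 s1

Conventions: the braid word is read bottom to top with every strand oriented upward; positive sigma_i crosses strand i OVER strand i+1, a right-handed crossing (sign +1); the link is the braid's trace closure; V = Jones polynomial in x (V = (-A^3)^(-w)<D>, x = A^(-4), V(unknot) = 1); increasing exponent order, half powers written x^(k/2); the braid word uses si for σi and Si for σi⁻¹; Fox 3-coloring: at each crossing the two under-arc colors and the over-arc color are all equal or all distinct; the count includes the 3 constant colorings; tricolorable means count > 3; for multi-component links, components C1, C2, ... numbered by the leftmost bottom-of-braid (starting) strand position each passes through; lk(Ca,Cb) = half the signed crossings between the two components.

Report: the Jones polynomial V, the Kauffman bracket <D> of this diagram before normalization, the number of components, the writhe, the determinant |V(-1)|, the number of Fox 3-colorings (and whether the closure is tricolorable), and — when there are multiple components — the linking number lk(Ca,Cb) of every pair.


V = -x^-7 + 2x^-6 - 4x^-5 + 5x^-4 - 6x^-3 + 8x^-2 - 6x^-1 + 6 - 4x + 2x^2 - x^3
<D> = -A^-18 + 2A^-14 - 4A^-10 + 6A^-6 - 6A^-2 + 8A^2 - 6A^6 + 5A^10 - 4A^14 + 2A^18 - A^22 (w = -2)
1 component over 12 crossings, w = -2
9 Fox colorings among 3^12, |V(-1)| = 45: tricolorable
why: w = -2 shifts under R1 moves; the (-A^3)^(2) factor cancels that in V


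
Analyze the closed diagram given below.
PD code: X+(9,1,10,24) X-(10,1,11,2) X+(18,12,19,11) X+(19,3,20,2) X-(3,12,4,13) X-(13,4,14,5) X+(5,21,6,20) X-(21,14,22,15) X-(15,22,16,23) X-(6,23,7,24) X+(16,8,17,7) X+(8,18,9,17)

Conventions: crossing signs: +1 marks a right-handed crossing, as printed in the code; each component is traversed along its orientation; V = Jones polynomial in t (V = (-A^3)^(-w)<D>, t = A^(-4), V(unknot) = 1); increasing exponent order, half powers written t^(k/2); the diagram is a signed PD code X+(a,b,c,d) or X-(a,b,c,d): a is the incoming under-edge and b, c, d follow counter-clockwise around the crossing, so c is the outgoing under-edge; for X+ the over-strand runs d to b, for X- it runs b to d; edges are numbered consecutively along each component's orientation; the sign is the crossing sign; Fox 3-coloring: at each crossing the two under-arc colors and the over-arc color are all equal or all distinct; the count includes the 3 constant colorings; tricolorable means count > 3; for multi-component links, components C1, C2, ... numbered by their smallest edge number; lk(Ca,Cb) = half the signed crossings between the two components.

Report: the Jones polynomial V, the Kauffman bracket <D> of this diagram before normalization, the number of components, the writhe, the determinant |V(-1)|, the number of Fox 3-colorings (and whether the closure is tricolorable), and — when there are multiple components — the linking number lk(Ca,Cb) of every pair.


V = t^-4 - 2t^-3 + 3t^-2 - 4t^-1 + 5 - 4t + 3t^2 - 2t^3 + t^4
<D> = A^-16 - 2A^-12 + 3A^-8 - 4A^-4 + 5 - 4A^4 + 3A^8 - 2A^12 + A^16 (w = 0)
1 component over 12 crossings, w = 0
3 Fox colorings among 3^12, |V(-1)| = 25: not tricolorable
why: w = 0 shifts under R1 moves; the (-A^3)^(0) factor cancels that in V


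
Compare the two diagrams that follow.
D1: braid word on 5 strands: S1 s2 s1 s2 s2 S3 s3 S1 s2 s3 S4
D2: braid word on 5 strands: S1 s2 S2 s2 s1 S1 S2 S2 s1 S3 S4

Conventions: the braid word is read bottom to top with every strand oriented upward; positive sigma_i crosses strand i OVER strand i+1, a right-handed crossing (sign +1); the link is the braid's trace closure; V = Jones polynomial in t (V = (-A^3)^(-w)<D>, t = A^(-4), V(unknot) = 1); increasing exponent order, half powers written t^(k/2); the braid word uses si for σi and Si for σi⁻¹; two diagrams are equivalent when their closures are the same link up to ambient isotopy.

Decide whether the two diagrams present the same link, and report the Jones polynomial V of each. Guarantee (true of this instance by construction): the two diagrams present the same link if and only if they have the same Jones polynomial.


same link: no
V(D1) = -t^(1/2) - t^(5/2)  [11 crossings, <D> = A^-1 + A^7, w = +3]
D2 (bracket A^-11 + A^-7; 11 crossings at w = -3): V = -t^(-1/2) - t^(1/2)
note: 2 classes among 2 diagrams; unequal V(t) rules out equality


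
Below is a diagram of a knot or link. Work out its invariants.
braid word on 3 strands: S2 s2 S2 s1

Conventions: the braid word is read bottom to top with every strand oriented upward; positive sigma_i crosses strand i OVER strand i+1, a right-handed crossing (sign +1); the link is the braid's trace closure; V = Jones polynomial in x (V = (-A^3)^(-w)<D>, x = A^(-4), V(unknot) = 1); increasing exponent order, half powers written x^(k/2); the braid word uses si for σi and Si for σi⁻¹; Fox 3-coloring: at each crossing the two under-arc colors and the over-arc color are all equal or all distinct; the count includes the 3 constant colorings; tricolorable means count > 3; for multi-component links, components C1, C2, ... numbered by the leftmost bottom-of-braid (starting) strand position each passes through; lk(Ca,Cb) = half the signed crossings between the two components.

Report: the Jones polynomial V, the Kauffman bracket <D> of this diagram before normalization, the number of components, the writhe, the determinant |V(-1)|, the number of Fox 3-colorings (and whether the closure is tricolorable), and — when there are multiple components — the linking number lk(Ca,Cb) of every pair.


V(x) = 1
bracket: 1, w = 0
1 component, writhe 0, over 4 crossings
det 1, colorings 3 of 3^4 — not tricolorable
observation: |V(-1)| = 1: so not tricolorable, since 3 does not divide 1


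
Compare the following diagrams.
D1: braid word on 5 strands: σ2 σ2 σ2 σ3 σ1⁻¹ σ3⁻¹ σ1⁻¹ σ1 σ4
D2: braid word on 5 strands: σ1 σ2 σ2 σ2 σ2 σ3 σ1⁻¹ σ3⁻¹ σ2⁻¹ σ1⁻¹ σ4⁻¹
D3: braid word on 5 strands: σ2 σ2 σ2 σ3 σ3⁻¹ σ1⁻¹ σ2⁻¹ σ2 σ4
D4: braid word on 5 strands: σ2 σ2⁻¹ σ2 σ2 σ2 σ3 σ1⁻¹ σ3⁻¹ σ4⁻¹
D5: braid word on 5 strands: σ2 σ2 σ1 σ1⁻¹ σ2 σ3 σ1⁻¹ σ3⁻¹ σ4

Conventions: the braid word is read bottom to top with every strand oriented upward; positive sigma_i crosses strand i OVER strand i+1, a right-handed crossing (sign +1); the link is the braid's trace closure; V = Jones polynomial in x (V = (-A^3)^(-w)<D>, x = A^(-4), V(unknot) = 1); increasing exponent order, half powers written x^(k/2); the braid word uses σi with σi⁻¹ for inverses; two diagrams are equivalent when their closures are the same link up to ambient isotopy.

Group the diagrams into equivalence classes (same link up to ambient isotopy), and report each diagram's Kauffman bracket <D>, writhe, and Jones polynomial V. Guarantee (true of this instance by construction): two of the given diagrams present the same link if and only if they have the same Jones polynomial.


equivalence classes: {D1, D2, D3, D4, D5}
D1 (bracket -A^-9 + A^-1 + A^3 + A^7; 9 crossings at w = +3): V = -x^(1/2) - x^(3/2) - x^(5/2) + x^(9/2)
V(D2) = -x^(1/2) - x^(3/2) - x^(5/2) + x^(9/2)  (w +1, c 11, <D> = -A^-15 + A^-7 + A^-3 + A)
V(D3) = -x^(1/2) - x^(3/2) - x^(5/2) + x^(9/2)  [9 crossings, <D> = -A^-9 + A^-1 + A^3 + A^7, w = +3]
V(D4) = -x^(1/2) - x^(3/2) - x^(5/2) + x^(9/2)  [9 crossings, <D> = -A^-15 + A^-7 + A^-3 + A, w = +1]
D5 (bracket -A^-9 + A^-1 + A^3 + A^7; 9 crossings at w = +3): V = -x^(1/2) - x^(3/2) - x^(5/2) + x^(9/2)
key observation: all 5 diagrams share one V(x), hence one class


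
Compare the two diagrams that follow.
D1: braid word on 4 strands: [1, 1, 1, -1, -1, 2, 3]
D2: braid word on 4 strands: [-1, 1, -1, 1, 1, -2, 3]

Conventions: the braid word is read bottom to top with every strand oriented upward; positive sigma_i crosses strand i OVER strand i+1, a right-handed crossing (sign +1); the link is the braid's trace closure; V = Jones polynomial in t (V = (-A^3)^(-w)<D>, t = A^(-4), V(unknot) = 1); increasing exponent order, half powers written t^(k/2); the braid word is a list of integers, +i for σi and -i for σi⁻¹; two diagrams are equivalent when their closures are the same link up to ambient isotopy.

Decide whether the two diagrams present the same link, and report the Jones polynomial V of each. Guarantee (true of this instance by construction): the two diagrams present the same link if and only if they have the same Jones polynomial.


equivalent: yes
D1 (bracket -A^9; 7 crossings at w = +3): V = 1
V(D2) = 1  [7 crossings, <D> = -A^3, w = +1]
observation: D2 (7 crossings) and D1 (7) are Markov-related braid presentations


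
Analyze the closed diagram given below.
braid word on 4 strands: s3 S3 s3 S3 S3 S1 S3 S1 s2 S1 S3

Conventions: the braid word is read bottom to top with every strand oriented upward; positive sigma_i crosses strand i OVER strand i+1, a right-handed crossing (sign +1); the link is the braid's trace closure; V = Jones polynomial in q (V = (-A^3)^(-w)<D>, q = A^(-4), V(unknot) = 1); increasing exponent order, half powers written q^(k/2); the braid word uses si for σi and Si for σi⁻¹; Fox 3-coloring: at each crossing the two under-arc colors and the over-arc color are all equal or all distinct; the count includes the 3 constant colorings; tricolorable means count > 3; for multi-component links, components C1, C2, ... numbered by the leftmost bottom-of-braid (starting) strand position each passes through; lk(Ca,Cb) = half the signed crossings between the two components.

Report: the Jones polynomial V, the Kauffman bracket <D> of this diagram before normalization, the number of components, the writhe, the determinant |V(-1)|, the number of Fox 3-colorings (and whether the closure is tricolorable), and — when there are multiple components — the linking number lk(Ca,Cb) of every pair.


V(q) = q^-8 - 2q^-7 + q^-6 - 2q^-5 + 2q^-4 + q^-2
bracket: -A^-7 - 2A + 2A^5 - A^9 + 2A^13 - A^17, w = -5
1 component, writhe -5, over 11 crossings
det 9, colorings 27 of 3^11 — tricolorable
observation: V spans 6 powers of q: at least 6 crossings in any diagram


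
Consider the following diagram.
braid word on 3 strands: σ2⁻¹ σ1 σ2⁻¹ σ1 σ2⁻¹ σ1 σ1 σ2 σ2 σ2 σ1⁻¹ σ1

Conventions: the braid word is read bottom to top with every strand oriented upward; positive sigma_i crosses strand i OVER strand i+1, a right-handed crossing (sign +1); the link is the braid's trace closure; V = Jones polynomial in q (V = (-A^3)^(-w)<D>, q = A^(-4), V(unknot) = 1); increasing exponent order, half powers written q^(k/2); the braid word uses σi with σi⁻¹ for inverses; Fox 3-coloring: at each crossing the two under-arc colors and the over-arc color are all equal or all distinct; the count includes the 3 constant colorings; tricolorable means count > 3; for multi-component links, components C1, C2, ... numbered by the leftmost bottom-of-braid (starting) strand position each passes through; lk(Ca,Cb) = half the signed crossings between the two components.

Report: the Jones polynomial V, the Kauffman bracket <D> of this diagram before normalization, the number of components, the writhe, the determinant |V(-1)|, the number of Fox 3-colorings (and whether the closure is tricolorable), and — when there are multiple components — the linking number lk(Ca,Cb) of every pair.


V = 2q - 2q^2 + 3q^3 - 3q^4 + 2q^5 - 2q^6 + q^7
<D> = A^-16 - 2A^-12 + 2A^-8 - 3A^-4 + 3 - 2A^4 + 2A^8 (w = +4)
1 component over 12 crossings, w = +4
9 Fox colorings among 3^12, |V(-1)| = 15: tricolorable
why: the word shrinks to σ2⁻¹ σ1 σ2⁻¹ σ1 σ2⁻¹ σ1 σ1 σ2 σ2 σ2 after cancelling


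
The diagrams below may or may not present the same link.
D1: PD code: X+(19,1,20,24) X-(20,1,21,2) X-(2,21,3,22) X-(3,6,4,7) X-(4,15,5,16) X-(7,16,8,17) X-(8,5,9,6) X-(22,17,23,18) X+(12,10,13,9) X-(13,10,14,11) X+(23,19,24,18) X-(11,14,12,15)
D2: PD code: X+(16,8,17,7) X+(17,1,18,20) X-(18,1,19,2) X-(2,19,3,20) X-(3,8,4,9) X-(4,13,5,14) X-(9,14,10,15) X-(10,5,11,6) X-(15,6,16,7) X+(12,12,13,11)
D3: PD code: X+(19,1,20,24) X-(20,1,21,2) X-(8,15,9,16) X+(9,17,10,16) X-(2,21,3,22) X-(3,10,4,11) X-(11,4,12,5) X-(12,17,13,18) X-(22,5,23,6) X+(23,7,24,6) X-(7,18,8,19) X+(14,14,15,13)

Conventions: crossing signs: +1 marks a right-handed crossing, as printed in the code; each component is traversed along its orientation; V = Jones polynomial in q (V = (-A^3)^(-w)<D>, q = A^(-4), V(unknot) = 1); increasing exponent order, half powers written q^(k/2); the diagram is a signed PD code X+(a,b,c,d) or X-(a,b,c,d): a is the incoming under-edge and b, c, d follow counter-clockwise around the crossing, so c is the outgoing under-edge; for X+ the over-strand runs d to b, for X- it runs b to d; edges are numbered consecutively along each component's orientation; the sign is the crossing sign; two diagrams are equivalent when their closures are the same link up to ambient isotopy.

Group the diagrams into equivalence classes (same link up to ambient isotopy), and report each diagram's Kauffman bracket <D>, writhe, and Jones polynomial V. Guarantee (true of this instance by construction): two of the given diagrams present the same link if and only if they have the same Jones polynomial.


equivalence classes: {D1, D2, D3}
D1 (bracket A^-14 + A^-6 - A^-2; 12 crossings at w = -6): V = -q^-4 + q^-3 + q^-1
D2 (bracket A^-8 + 1 - A^4; 10 crossings at w = -4): V = -q^-4 + q^-3 + q^-1
V(D3) = -q^-4 + q^-3 + q^-1  [12 crossings, <D> = A^-8 + 1 - A^4, w = -4]
key observation: all 3 diagrams share one V(q), hence one class


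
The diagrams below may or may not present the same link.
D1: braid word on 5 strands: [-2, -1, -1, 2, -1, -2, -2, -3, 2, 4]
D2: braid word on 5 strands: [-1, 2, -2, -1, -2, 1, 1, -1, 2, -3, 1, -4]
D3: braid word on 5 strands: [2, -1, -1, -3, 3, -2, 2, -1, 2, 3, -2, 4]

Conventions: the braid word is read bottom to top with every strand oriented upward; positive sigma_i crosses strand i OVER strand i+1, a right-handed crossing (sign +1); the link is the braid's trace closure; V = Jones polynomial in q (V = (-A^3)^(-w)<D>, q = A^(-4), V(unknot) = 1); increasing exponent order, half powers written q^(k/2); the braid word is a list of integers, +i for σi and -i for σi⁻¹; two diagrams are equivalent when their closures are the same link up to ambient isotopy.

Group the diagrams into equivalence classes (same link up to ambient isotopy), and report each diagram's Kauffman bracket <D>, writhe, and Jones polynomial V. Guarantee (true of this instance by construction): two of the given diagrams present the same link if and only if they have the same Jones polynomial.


equivalence classes: {D1} | {D2} | {D3}
D1 (bracket A^-8 - A^-4 + 2 - A^4 + A^8 - A^12; 10 crossings at w = -4): V = -q^-6 + q^-5 - q^-4 + 2q^-3 - q^-2 + q^-1
V(D2) = 1  (w -2, c 12, <D> = A^-6)
V(D3) = -q^-4 + q^-3 + q^-1  [12 crossings, <D> = A^4 + A^12 - A^16, w = 0]
key observation: 3 values of V(q) split the 3 diagrams


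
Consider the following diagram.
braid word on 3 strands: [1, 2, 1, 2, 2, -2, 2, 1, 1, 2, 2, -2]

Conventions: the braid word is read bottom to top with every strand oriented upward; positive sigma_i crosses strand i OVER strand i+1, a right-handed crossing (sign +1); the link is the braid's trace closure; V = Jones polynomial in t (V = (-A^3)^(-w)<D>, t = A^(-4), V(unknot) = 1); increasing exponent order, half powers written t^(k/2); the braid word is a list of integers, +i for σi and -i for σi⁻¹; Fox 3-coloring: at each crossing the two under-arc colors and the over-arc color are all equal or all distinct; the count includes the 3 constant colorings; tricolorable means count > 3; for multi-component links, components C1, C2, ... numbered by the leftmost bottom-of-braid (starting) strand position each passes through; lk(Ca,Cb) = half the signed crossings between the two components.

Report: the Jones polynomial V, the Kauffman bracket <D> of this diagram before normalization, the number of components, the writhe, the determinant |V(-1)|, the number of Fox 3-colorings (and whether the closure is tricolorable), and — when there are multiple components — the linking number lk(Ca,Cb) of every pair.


V = t^3 + t^5 - t^8
<D> = -A^-8 + A^4 + A^12 (w = +8)
1 component over 12 crossings, w = +8
9 Fox colorings among 3^12, |V(-1)| = 3: tricolorable
why: |V(-1)| = 3: so tricolorable, since 3 divides 3


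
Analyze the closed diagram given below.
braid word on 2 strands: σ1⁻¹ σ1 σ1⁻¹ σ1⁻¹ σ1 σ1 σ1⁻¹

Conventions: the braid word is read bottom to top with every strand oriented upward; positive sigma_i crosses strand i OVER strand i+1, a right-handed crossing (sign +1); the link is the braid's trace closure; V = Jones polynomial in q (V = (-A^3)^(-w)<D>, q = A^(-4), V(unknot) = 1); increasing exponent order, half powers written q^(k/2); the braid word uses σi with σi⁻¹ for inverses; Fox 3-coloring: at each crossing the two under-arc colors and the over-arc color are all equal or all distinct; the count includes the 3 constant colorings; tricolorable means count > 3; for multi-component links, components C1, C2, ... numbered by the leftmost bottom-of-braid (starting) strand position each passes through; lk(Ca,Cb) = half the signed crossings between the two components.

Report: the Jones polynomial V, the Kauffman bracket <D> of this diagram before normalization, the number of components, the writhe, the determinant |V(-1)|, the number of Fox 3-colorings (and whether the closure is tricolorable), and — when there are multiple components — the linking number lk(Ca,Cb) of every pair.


Jones polynomial: V(q) = 1
<D> = -A^-3; writhe -1
components 1, writhe -1 (7 crossings)
3-colorings: 3 of 3^7, det 1 — not tricolorable
note: the word shrinks to σ1⁻¹ after cancelling


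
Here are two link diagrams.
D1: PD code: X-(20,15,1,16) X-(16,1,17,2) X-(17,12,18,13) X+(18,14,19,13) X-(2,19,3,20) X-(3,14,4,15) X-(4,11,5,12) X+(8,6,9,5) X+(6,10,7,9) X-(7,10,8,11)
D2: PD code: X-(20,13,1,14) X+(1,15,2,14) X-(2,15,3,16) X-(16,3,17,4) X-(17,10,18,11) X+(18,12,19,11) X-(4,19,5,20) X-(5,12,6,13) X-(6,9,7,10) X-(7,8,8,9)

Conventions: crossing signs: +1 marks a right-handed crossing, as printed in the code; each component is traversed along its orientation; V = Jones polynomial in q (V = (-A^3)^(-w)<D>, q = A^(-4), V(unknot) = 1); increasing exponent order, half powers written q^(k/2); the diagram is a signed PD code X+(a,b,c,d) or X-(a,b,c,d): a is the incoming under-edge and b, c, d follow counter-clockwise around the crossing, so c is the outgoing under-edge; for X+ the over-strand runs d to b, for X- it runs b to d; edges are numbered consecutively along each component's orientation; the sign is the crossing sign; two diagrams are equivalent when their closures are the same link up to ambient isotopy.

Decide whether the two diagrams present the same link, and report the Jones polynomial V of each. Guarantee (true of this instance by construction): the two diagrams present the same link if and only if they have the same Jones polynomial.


equivalent: yes
V(D1) = -q^-4 + q^-3 + q^-1  (w -4, c 10, <D> = A^-8 + 1 - A^4)
V(D2) = -q^-4 + q^-3 + q^-1  (w -6, c 10, <D> = A^-14 + A^-6 - A^-2)
why: from 10 to 10 crossings by R-moves: one link, two diagrams


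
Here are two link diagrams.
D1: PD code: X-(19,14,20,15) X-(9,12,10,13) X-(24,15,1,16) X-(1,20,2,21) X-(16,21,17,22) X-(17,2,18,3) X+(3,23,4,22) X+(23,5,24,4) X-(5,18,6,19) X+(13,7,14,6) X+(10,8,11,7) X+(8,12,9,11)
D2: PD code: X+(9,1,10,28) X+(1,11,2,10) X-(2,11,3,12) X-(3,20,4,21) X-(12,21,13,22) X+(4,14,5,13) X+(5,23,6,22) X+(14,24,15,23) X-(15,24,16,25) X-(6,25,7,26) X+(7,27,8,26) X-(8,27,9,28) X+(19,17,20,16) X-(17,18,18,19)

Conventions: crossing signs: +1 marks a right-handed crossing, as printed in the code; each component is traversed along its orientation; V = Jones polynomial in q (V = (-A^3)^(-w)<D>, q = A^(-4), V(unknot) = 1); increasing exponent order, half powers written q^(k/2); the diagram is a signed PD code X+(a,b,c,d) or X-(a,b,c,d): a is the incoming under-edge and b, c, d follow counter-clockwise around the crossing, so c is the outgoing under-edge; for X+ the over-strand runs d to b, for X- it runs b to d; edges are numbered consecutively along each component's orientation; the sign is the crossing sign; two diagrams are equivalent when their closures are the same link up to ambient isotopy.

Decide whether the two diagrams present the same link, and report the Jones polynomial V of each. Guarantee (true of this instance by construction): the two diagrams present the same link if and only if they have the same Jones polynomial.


same link: no
V(D1) = -q^-6 + q^-5 - q^-4 + 2q^-3 - q^-2 + q^-1  [12 crossings, <D> = A^-2 - A^2 + 2A^6 - A^10 + A^14 - A^18, w = -2]
V(D2) = 1  (w 0, c 14, <D> = 1)
note: 2 values of V(q) split the 2 diagrams


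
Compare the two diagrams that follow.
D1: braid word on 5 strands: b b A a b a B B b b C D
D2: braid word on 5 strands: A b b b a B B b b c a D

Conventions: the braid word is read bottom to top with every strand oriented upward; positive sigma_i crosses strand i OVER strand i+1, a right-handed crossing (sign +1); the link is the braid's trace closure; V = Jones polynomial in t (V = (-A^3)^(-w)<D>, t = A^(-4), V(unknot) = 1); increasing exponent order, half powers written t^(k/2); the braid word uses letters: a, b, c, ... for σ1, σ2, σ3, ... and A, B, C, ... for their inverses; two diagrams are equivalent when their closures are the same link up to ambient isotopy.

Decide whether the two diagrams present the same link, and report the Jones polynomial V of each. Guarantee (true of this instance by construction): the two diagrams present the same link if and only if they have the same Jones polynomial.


same link: yes
V(D1) = t + t^3 - t^4  [12 crossings, <D> = -A^-10 + A^-6 + A^2, w = +2]
V(D2) = t + t^3 - t^4  (w +4, c 12, <D> = -A^-4 + 1 + A^8)
note: Markov moves rewrite D1 (12 crossings) into D2 (12)


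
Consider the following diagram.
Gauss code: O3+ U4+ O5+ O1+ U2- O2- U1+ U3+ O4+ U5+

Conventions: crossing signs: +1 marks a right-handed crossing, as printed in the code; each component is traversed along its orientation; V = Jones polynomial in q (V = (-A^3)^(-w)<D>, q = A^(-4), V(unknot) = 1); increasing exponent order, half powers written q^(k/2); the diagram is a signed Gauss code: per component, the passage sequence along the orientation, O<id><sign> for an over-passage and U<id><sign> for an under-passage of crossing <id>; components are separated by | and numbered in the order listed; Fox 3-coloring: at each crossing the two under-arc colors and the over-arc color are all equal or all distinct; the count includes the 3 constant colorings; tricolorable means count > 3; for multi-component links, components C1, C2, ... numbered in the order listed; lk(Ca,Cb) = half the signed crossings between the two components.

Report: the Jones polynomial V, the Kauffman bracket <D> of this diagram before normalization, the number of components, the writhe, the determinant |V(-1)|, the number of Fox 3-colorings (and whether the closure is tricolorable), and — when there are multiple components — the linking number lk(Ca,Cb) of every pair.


V(q) = q + q^3 - q^4
bracket: A^-7 - A^-3 - A^5, w = +3
1 component, writhe +3, over 5 crossings
det 3, colorings 9 of 3^5 — tricolorable
observation: V spans 3 powers of q: at least 3 crossings in any diagram


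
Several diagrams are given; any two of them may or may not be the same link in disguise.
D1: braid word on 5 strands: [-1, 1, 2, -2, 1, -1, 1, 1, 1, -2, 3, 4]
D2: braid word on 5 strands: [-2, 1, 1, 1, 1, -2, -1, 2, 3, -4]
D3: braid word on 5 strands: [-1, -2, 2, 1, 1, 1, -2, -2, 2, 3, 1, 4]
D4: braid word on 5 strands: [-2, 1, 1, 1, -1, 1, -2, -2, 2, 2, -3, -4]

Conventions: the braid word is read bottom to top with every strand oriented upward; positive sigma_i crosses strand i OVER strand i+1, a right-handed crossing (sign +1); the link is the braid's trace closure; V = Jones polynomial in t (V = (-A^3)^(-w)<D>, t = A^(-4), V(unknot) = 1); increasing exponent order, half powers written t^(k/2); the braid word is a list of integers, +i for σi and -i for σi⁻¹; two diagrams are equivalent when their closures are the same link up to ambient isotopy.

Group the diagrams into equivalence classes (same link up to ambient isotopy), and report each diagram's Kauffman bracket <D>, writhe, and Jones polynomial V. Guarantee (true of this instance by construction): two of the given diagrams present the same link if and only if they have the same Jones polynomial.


equivalence classes: {D1, D2, D3, D4}
D1 (bracket -A^-4 + 1 + A^8; 12 crossings at w = +4): V = t + t^3 - t^4
V(D2) = t + t^3 - t^4  [10 crossings, <D> = -A^-10 + A^-6 + A^2, w = +2]
D3 (bracket -A^-4 + 1 + A^8; 12 crossings at w = +4): V = t + t^3 - t^4
V(D4) = t + t^3 - t^4  (w 0, c 12, <D> = -A^-16 + A^-12 + A^-4)
key observation: one V(t) for all 4 diagrams — one class (guaranteed)


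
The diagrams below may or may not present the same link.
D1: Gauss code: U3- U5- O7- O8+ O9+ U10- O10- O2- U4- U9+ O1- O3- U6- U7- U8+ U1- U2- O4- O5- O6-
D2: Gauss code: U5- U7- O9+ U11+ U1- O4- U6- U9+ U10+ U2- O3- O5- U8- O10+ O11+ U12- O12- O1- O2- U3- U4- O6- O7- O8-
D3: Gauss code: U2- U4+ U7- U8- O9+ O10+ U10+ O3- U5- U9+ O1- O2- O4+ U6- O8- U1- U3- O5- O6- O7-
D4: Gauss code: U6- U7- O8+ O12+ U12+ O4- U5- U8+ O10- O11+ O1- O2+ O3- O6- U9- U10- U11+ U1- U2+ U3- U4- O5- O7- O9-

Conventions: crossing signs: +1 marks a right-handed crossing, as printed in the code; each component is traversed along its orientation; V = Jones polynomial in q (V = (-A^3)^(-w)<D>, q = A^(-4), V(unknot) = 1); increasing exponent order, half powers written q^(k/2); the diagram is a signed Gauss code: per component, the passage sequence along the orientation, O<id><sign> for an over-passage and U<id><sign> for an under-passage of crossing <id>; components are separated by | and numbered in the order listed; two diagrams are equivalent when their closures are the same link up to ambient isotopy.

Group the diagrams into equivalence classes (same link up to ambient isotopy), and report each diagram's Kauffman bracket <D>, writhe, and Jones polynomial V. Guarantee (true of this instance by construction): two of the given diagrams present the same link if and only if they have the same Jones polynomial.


classes: {D1, D2, D3, D4}
V(D1) = -q^-6 + q^-5 - q^-4 + 2q^-3 - q^-2 + q^-1  [10 crossings, <D> = A^-14 - A^-10 + 2A^-6 - A^-2 + A^2 - A^6, w = -6]
V(D2) = -q^-6 + q^-5 - q^-4 + 2q^-3 - q^-2 + q^-1  (w -6, c 12, <D> = A^-14 - A^-10 + 2A^-6 - A^-2 + A^2 - A^6)
V(D3) = -q^-6 + q^-5 - q^-4 + 2q^-3 - q^-2 + q^-1  [10 crossings, <D> = A^-8 - A^-4 + 2 - A^4 + A^8 - A^12, w = -4]
V(D4) = -q^-6 + q^-5 - q^-4 + 2q^-3 - q^-2 + q^-1  [12 crossings, <D> = A^-8 - A^-4 + 2 - A^4 + A^8 - A^12, w = -4]
note: all 4 diagrams share one V(q), hence one class


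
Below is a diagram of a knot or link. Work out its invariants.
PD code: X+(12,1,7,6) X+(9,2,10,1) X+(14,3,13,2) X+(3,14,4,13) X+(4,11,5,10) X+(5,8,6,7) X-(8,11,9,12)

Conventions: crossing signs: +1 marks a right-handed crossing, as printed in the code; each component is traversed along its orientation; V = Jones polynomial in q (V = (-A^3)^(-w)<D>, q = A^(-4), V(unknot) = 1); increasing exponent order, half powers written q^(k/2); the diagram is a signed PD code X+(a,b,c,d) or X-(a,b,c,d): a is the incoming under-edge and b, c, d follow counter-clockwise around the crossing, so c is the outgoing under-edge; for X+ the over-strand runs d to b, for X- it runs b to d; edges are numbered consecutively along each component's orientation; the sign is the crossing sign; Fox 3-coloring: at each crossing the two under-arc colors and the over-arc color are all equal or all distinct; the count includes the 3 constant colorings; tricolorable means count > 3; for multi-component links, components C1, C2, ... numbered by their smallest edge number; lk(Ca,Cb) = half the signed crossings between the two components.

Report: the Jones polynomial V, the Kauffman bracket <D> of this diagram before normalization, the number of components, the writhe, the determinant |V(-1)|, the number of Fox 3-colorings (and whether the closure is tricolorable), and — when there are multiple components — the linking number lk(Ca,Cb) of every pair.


Jones polynomial: V(q) = q - q^2 + 2q^3 - q^4 + 2q^5 + q^7
<D> = -A^-13 - 2A^-5 + A^-1 - 2A^3 + A^7 - A^11; writhe +5
components 3, writhe +5 (7 crossings)
linking number lk(C1,C2) = +2
lk(C1,C3): +1
lk(C2,C3) = 0
3-colorings: 3 of 3^7, det 8 — not tricolorable
note: summing lk over 3 pairs gives +3


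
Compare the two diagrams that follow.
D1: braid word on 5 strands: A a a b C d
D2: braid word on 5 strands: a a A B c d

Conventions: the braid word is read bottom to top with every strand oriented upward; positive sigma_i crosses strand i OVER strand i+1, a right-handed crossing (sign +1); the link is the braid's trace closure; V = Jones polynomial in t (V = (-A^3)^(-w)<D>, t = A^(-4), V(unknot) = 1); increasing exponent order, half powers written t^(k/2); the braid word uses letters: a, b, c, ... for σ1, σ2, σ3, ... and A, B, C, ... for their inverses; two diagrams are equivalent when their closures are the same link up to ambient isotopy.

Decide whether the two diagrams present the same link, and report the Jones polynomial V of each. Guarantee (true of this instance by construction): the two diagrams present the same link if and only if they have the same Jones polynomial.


same link: yes
V(D1) = 1  [6 crossings, <D> = A^6, w = +2]
V(D2) = 1  (w +2, c 6, <D> = A^6)
note: from 6 to 6 crossings by R-moves: one link, two diagrams


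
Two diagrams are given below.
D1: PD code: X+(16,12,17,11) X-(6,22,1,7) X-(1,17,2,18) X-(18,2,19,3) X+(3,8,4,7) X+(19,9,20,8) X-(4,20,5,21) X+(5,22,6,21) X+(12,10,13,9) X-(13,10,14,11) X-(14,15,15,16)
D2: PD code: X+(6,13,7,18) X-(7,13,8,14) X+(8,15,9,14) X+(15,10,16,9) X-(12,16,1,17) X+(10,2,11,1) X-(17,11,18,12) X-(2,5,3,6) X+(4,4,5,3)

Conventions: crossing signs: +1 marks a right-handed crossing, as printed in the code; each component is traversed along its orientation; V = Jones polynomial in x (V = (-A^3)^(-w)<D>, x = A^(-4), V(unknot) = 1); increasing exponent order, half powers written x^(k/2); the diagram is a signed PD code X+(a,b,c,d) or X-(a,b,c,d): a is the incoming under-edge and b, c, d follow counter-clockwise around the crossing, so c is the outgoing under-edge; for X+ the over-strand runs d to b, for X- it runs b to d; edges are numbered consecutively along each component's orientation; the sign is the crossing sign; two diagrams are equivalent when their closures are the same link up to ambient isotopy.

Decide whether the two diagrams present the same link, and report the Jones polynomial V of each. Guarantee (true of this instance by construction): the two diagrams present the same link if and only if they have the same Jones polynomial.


same link: no
V(D1) = -x^(-5/2) - x^(-1/2)  [11 crossings, <D> = A^-1 + A^7, w = -1]
V(D2) = -x^(-3/2) + x^(-1/2) - 2x^(1/2) + x^(3/2) - 2x^(5/2) + x^(7/2)  [9 crossings, <D> = -A^-11 + 2A^-7 - A^-3 + 2A - A^5 + A^9, w = +1]
insight: comparing 2 Jones polynomials yields 2 groups


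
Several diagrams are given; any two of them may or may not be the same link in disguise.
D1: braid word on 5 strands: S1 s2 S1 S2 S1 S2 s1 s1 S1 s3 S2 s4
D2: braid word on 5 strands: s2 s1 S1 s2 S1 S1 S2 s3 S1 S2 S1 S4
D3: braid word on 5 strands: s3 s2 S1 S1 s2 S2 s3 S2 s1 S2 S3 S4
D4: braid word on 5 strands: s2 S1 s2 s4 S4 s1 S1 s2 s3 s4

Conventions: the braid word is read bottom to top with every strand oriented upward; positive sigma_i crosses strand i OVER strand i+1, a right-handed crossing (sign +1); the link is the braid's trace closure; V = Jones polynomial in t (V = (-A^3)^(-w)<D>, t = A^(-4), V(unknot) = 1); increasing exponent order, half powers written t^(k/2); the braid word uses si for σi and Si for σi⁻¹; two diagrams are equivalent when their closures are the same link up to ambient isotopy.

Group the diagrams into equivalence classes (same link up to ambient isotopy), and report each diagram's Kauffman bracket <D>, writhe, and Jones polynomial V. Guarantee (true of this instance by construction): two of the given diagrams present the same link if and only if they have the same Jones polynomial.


classes: {D1, D2} | {D3} | {D4}
V(D1) = -t^-6 + t^-5 - t^-4 + 2t^-3 - t^-2 + t^-1  [12 crossings, <D> = A^-2 - A^2 + 2A^6 - A^10 + A^14 - A^18, w = -2]
V(D2) = -t^-6 + t^-5 - t^-4 + 2t^-3 - t^-2 + t^-1  (w -4, c 12, <D> = A^-8 - A^-4 + 2 - A^4 + A^8 - A^12)
D3 (bracket A^-6; 12 crossings at w = -2): V = 1
D4 (bracket -A^-4 + 1 + A^8; 10 crossings at w = +4): V = t + t^3 - t^4
insight: V(t) takes 3 values over 4 diagrams, fixing the grouping


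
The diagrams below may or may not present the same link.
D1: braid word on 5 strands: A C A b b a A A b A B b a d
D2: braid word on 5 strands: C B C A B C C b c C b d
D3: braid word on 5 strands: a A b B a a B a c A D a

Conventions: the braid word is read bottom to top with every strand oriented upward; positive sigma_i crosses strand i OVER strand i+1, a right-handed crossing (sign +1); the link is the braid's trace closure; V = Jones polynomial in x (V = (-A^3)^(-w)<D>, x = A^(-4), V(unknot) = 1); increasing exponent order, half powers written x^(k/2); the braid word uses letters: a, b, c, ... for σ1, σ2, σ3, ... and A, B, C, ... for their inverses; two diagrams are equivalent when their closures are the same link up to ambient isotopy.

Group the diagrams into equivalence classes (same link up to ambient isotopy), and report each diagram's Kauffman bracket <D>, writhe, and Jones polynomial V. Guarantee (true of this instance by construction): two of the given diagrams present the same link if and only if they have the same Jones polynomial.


equivalence classes: {D1} | {D2} | {D3}
D1 (bracket -A^-12 + 2A^-8 - 2A^-4 + 3 - 2A^4 + 2A^8 - A^12; 14 crossings at w = 0): V = -x^-3 + 2x^-2 - 2x^-1 + 3 - 2x + 2x^2 - x^3
V(D2) = -x^-6 + x^-5 - x^-4 + 2x^-3 - x^-2 + x^-1  [12 crossings, <D> = A^-8 - A^-4 + 2 - A^4 + A^8 - A^12, w = -4]
V(D3) = x + x^3 - x^4  [12 crossings, <D> = -A^-10 + A^-6 + A^2, w = +2]
key observation: 3 classes among 3 diagrams; unequal V(x) rules out equality


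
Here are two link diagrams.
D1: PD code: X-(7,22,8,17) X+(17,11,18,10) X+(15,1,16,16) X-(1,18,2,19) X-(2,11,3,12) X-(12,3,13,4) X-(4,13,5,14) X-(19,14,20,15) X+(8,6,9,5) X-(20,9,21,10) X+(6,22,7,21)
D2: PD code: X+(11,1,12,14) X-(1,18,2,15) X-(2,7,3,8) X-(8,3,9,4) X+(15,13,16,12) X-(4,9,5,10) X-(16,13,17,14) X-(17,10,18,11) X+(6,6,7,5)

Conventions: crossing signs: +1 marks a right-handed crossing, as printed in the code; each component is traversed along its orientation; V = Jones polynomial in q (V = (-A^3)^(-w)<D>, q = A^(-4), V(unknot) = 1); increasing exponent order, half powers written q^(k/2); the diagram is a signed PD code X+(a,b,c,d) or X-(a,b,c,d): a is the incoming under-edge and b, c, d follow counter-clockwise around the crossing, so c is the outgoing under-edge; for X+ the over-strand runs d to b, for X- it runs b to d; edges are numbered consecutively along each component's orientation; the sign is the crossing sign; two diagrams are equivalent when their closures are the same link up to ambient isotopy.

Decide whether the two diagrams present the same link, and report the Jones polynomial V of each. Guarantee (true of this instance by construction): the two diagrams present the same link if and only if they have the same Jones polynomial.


equivalent: yes
V(D1) = q^(-13/2) - q^(-11/2) + q^(-9/2) - 2q^(-7/2) - q^(-3/2)  (w -3, c 11, <D> = A^-3 + 2A^5 - A^9 + A^13 - A^17)
V(D2) = q^(-13/2) - q^(-11/2) + q^(-9/2) - 2q^(-7/2) - q^(-3/2)  [9 crossings, <D> = A^-3 + 2A^5 - A^9 + A^13 - A^17, w = -3]
key observation: all 2 diagrams share one V(q), hence one class


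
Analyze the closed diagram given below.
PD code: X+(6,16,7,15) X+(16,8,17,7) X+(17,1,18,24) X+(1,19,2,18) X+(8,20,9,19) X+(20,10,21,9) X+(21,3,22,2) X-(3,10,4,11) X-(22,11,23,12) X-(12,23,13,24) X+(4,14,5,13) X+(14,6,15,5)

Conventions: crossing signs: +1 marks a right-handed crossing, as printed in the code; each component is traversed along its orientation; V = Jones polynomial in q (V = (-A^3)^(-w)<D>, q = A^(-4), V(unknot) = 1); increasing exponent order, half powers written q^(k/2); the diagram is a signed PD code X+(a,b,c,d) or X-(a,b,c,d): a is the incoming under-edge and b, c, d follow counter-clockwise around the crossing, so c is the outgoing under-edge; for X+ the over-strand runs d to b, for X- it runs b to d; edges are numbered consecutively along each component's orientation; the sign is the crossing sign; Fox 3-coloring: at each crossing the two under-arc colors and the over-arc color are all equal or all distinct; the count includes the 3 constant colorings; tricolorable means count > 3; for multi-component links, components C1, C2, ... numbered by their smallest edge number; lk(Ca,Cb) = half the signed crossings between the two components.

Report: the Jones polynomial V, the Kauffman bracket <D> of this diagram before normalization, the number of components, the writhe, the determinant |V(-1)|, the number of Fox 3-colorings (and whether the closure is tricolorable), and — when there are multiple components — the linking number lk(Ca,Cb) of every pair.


V = 2q^2 - 2q^3 + 4q^4 - 5q^5 + 5q^6 - 5q^7 + 3q^8 - 2q^9 + q^10
<D> = A^-22 - 2A^-18 + 3A^-14 - 5A^-10 + 5A^-6 - 5A^-2 + 4A^2 - 2A^6 + 2A^10 (w = +6)
1 component over 12 crossings, w = +6
3 Fox colorings among 3^12, |V(-1)| = 29: not tricolorable
why: w = +6 (over 12 crossings) is diagram-only; (-A^3)^(-6) removes it from V


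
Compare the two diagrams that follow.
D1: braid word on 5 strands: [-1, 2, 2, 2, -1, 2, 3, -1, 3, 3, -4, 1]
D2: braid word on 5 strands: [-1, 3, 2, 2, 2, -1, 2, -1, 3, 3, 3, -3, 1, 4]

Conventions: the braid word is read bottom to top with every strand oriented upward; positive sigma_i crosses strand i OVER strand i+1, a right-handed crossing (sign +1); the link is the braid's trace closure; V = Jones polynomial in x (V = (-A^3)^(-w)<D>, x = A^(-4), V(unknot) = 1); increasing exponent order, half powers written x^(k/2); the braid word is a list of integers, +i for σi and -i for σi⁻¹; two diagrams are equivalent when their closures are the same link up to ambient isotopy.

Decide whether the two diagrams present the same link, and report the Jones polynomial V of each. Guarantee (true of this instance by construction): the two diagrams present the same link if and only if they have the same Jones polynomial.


same link: yes
V(D1) = 1 - x + 3x^2 - 4x^3 + 5x^4 - 6x^5 + 5x^6 - 4x^7 + 3x^8 - x^9  [12 crossings, <D> = -A^-24 + 3A^-20 - 4A^-16 + 5A^-12 - 6A^-8 + 5A^-4 - 4 + 3A^4 - A^8 + A^12, w = +4]
V(D2) = 1 - x + 3x^2 - 4x^3 + 5x^4 - 6x^5 + 5x^6 - 4x^7 + 3x^8 - x^9  (w +6, c 14, <D> = -A^-18 + 3A^-14 - 4A^-10 + 5A^-6 - 6A^-2 + 5A^2 - 4A^6 + 3A^10 - A^14 + A^18)
note: Markov moves rewrite D1 (12 crossings) into D2 (14)
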